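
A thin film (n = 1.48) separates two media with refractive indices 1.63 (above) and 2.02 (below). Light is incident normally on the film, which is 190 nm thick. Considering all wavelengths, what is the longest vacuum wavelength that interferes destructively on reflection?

562 nm

Ray reflecting at the top interface goes from n = 1.63 toward n = 1.48: no phase shift.
At the lower boundary (n = 1.48 to n = 2.02) the reflected ray undergoes a half-wave phase shift.
The two reflections differ by half a wavelength.
For minimum reflection here: 2 n t = m λ.
λ = 2 n t / m. The longest wavelength is m = 1: λ = 2 × 1.48 × 190 / 1.00 = 562 nm.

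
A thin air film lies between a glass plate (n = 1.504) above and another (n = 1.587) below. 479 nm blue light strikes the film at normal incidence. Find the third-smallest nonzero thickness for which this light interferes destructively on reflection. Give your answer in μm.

At the upper boundary (n = 1.504 to n = 1.0) the reflected ray undergoes no phase shift.
Bottom surface (1.0 → 1.587): reflection off a higher-index medium gives a half-wave phase shift.
Exactly one π shift → a net half-wave offset.
For weak reflection here: 2 n t = m λ.
The third-smallest nonzero thickness corresponds to m = 3: t = m λ / (2 n) = 3.00 × 479 / (2 × 1.0) = 719 nm.

0.719 μm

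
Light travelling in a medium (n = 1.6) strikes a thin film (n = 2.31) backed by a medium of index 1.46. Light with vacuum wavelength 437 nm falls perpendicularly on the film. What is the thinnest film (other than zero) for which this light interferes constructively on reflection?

Top surface (1.6 → 2.31): reflection off a higher-index medium gives a half-wave phase shift.
At the lower boundary (n = 2.31 to n = 1.46) the reflected ray undergoes no phase shift.
Net: one phase inversion between the two reflected rays.
For bright reflection here: 2 n t = (m + ½) λ.
Minimum at m = 0: t = λ / (4 n) = 437 / (4 × 2.31) = 47.3 nm.

47.3 nm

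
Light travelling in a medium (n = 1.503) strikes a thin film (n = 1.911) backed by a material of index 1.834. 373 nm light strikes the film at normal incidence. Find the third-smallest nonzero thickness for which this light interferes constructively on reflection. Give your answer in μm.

At the upper boundary (n = 1.503 to n = 1.911) the reflected ray undergoes a half-wave phase shift.
Bottom surface (1.911 → 1.834): reflection off a lower-index medium gives no phase shift.
Exactly one π shift → a net half-wave offset.
For bright reflection here: 2 n t = (m + ½) λ.
The third-smallest nonzero thickness corresponds to m = 2: t = (m + ½) λ / (2 n) = 2.50 × 373 / (2 × 1.911) = 244 nm.

0.244 μm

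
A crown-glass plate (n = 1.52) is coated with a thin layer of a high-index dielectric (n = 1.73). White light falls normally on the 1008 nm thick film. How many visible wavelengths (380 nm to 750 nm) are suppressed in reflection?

5

Ray reflecting at the top interface goes from n = 1.0 toward n = 1.73: a half-wave phase shift.
Bottom surface (1.73 → 1.52): reflection off a lower-index medium gives no phase shift.
The two reflections differ by half a wavelength.
So the condition for destructive reflection is 2 n t = m λ.
λ = 2 n t / m = 3488 / m nm.
m=4: 872 nm (IR); m=5: 698 nm (visible); m=6: 581 nm (visible); m=7: 498 nm (visible); m=8: 436 nm (visible); m=9: 388 nm (visible); m=10: 349 nm (UV).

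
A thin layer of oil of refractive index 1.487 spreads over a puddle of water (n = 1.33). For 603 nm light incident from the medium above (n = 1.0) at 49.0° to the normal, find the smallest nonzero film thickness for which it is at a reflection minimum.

Top surface (1.0 → 1.487): reflection off a higher-index medium gives a half-wave phase shift.
Ray reflecting at the bottom interface goes from n = 1.487 toward n = 1.33: no phase shift.
Net: one phase inversion between the two reflected rays.
With one net inversion, destructive interference in reflection requires 2 n t cos θ_r = m λ.
Snell's law: 1.0 sin 49.0° = 1.487 sin θ_r → sin θ_r = 0.508, cos θ_r = 0.862.
Minimum nonzero at m = 1: t = λ / (2 n cos θ_r) = 603 / (2 × 1.487 × 0.862) = 235 nm.

235 nm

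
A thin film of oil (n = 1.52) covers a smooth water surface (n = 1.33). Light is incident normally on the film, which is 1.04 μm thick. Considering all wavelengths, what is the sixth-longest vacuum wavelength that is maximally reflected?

575 nm

Ray reflecting at the top interface goes from n = 1.0 toward n = 1.52: a half-wave phase shift.
At the lower boundary (n = 1.52 to n = 1.33) the reflected ray undergoes no phase shift.
Exactly one π shift → a net half-wave offset.
So the condition for constructive reflection is 2 n t = (m + ½) λ.
λ = 2 n t / (m + ½). The sixth-longest wavelength is m = 5: λ = 2 × 1.52 × 1040 / 5.50 = 575 nm.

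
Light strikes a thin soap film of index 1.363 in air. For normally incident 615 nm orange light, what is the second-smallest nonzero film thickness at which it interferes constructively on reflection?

338 nm

At the upper boundary (n = 1.0 to n = 1.363) the reflected ray undergoes a half-wave phase shift.
Bottom surface (1.363 → 1.0): reflection off a lower-index medium gives no phase shift.
The two reflections differ by half a wavelength.
With one net inversion, constructive interference in reflection requires 2 n t = (m + ½) λ.
The second-smallest nonzero thickness corresponds to m = 1: t = (m + ½) λ / (2 n) = 1.50 × 615 / (2 × 1.363) = 338 nm.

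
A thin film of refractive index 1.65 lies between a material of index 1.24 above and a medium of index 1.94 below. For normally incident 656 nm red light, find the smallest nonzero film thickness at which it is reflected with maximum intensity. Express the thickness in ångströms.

Top surface (1.24 → 1.65): reflection off a higher-index medium gives a half-wave phase shift.
Ray reflecting at the bottom interface goes from n = 1.65 toward n = 1.94: a half-wave phase shift.
The two reflections carry the same phase change, so no net offset.
So the condition for constructive reflection is 2 n t = m λ.
Minimum nonzero at m = 1: t = λ / (2 n) = 656 / (2 × 1.65) = 199 nm.

1988 Å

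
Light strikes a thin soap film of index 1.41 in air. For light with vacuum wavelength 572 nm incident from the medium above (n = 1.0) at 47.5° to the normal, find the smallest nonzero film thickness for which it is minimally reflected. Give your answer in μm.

0.238 μm

At the upper boundary (n = 1.0 to n = 1.41) the reflected ray undergoes a half-wave phase shift.
At the lower boundary (n = 1.41 to n = 1.0) the reflected ray undergoes no phase shift.
Exactly one π shift → a net half-wave offset.
For weak reflection here: 2 n t cos θ_r = m λ.
Snell's law: 1.0 sin 47.5° = 1.41 sin θ_r → sin θ_r = 0.523, cos θ_r = 0.852.
Minimum nonzero at m = 1: t = λ / (2 n cos θ_r) = 572 / (2 × 1.41 × 0.852) = 238 nm.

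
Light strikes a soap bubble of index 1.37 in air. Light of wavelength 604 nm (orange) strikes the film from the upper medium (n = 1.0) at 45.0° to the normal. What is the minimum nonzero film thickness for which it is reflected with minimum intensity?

Ray reflecting at the top interface goes from n = 1.0 toward n = 1.37: a half-wave phase shift.
Bottom surface (1.37 → 1.0): reflection off a lower-index medium gives no phase shift.
Net: one phase inversion between the two reflected rays.
For dark reflection here: 2 n t cos θ_r = m λ.
Snell's law: 1.0 sin 45.0° = 1.37 sin θ_r → sin θ_r = 0.516, cos θ_r = 0.857.
Minimum nonzero at m = 1: t = λ / (2 n cos θ_r) = 604 / (2 × 1.37 × 0.857) = 257 nm.

257 nm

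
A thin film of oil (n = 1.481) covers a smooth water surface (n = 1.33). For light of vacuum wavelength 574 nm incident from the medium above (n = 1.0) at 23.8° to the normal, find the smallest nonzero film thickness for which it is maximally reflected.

Ray reflecting at the top interface goes from n = 1.0 toward n = 1.481: a half-wave phase shift.
At the lower boundary (n = 1.481 to n = 1.33) the reflected ray undergoes no phase shift.
Net: one phase inversion between the two reflected rays.
For maximum reflection here: 2 n t cos θ_r = (m + ½) λ.
Snell's law: 1.0 sin 23.8° = 1.481 sin θ_r → sin θ_r = 0.272, cos θ_r = 0.962.
Minimum at m = 0: t = λ / (4 n cos θ_r) = 574 / (4 × 1.481 × 0.962) = 101 nm.

101 nm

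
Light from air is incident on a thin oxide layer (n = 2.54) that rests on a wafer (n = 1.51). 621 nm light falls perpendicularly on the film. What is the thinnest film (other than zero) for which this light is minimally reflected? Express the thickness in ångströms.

1222 Å

Top surface (1.0 → 2.54): reflection off a higher-index medium gives a half-wave phase shift.
At the lower boundary (n = 2.54 to n = 1.51) the reflected ray undergoes no phase shift.
The two reflections differ by half a wavelength.
So the condition for destructive reflection is 2 n t = m λ.
Minimum nonzero at m = 1: t = λ / (2 n) = 621 / (2 × 2.54) = 122 nm.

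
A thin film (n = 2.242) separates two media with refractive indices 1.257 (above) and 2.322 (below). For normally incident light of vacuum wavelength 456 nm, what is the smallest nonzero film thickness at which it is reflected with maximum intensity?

102 nm

Top surface (1.257 → 2.242): reflection off a higher-index medium gives a half-wave phase shift.
At the lower boundary (n = 2.242 to n = 2.322) the reflected ray undergoes a half-wave phase shift.
Net: no relative phase inversion (both shifts match).
With no net inversion, constructive interference in reflection requires 2 n t = m λ.
The smallest nonzero thickness corresponds to m = 1: t = m λ / (2 n) = 1.00 × 456 / (2 × 2.242) = 102 nm.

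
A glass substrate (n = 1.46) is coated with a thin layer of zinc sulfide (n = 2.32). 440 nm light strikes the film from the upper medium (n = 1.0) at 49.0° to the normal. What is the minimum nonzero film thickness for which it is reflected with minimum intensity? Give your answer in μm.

Top surface (1.0 → 2.32): reflection off a higher-index medium gives a half-wave phase shift.
Bottom surface (2.32 → 1.46): reflection off a lower-index medium gives no phase shift.
The two reflections differ by half a wavelength.
For dark reflection here: 2 n t cos θ_r = m λ.
Snell's law: 1.0 sin 49.0° = 2.32 sin θ_r → sin θ_r = 0.325, cos θ_r = 0.946.
Minimum nonzero at m = 1: t = λ / (2 n cos θ_r) = 440 / (2 × 2.32 × 0.946) = 100 nm.

0.100 μm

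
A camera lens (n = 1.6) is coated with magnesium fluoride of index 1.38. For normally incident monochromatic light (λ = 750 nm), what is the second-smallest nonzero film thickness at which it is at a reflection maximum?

543 nm

At the upper boundary (n = 1.0 to n = 1.38) the reflected ray undergoes a half-wave phase shift.
Ray reflecting at the bottom interface goes from n = 1.38 toward n = 1.6: a half-wave phase shift.
Zero or two π shifts → no net half-wave offset.
For maximum reflection here: 2 n t = m λ.
The second-smallest nonzero thickness corresponds to m = 2: t = m λ / (2 n) = 2.00 × 750 / (2 × 1.38) = 543 nm.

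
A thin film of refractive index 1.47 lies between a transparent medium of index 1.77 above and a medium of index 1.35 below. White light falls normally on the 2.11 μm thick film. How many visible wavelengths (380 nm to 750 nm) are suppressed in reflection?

Top surface (1.77 → 1.47): reflection off a lower-index medium gives no phase shift.
Ray reflecting at the bottom interface goes from n = 1.47 toward n = 1.35: no phase shift.
The two reflections carry the same phase change, so no net offset.
With no net inversion, destructive interference in reflection requires 2 n t = (m + ½) λ.
λ = 2 n t / (m + ½) = 6203 / (m + ½) nm.
m=7: 827 nm (IR); m=8: 730 nm (visible); m=9: 653 nm (visible); m=10: 591 nm (visible); m=11: 539 nm (visible); m=12: 496 nm (visible); m=13: 460 nm (visible); m=14: 428 nm (visible); m=15: 400 nm (visible); m=16: 376 nm (UV).

8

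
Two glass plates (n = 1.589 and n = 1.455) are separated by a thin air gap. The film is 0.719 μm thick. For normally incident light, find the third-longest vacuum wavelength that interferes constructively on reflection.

575 nm

Top surface (1.589 → 1.0): reflection off a lower-index medium gives no phase shift.
Bottom surface (1.0 → 1.455): reflection off a higher-index medium gives a half-wave phase shift.
The two reflections differ by half a wavelength.
With one net inversion, constructive interference in reflection requires 2 n t = (m + ½) λ.
λ = 2 n t / (m + ½). The third-longest wavelength is m = 2: λ = 2 × 1.0 × 719 / 2.50 = 575 nm.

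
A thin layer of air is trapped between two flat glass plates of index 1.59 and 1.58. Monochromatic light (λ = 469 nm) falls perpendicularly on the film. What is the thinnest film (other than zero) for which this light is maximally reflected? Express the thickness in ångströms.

Top surface (1.59 → 1.0): reflection off a lower-index medium gives no phase shift.
At the lower boundary (n = 1.0 to n = 1.58) the reflected ray undergoes a half-wave phase shift.
Exactly one π shift → a net half-wave offset.
For bright reflection here: 2 n t = (m + ½) λ.
Minimum at m = 0: t = λ / (4 n) = 469 / (4 × 1.0) = 117 nm.

1173 Å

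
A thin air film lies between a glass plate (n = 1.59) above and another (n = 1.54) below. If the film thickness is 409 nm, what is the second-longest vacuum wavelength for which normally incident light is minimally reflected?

Top surface (1.59 → 1.0): reflection off a lower-index medium gives no phase shift.
Bottom surface (1.0 → 1.54): reflection off a higher-index medium gives a half-wave phase shift.
The two reflections differ by half a wavelength.
So the condition for destructive reflection is 2 n t = m λ.
λ = 2 n t / m. The second-longest wavelength is m = 2: λ = 2 × 1.0 × 409 / 2.00 = 409 nm.

409 nm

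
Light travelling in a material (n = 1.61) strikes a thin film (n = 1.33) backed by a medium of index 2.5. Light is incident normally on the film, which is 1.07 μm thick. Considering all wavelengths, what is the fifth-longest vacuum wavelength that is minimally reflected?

569 nm

Ray reflecting at the top interface goes from n = 1.61 toward n = 1.33: no phase shift.
Bottom surface (1.33 → 2.5): reflection off a higher-index medium gives a half-wave phase shift.
Exactly one π shift → a net half-wave offset.
So the condition for destructive reflection is 2 n t = m λ.
λ = 2 n t / m. The fifth-longest wavelength is m = 5: λ = 2 × 1.33 × 1070 / 5.00 = 569 nm.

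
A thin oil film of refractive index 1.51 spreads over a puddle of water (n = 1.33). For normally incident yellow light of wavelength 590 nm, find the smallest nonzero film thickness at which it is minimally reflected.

Top surface (1.0 → 1.51): reflection off a higher-index medium gives a half-wave phase shift.
At the lower boundary (n = 1.51 to n = 1.33) the reflected ray undergoes no phase shift.
The two reflections differ by half a wavelength.
For dark reflection here: 2 n t = m λ.
Minimum nonzero at m = 1: t = λ / (2 n) = 590 / (2 × 1.51) = 195 nm.

195 nm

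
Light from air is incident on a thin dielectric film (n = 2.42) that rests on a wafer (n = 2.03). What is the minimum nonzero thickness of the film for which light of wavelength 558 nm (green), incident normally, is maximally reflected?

57.6 nm

Top surface (1.0 → 2.42): reflection off a higher-index medium gives a half-wave phase shift.
Bottom surface (2.42 → 2.03): reflection off a lower-index medium gives no phase shift.
Net: one phase inversion between the two reflected rays.
For maximum reflection here: 2 n t = (m + ½) λ.
Minimum at m = 0: t = λ / (4 n) = 558 / (4 × 2.42) = 57.6 nm.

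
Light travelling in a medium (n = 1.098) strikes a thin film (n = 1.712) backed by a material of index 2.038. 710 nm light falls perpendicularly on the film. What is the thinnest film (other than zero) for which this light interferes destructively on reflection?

Ray reflecting at the top interface goes from n = 1.098 toward n = 1.712: a half-wave phase shift.
Bottom surface (1.712 → 2.038): reflection off a higher-index medium gives a half-wave phase shift.
Zero or two π shifts → no net half-wave offset.
With no net inversion, destructive interference in reflection requires 2 n t = (m + ½) λ.
Minimum at m = 0: t = λ / (4 n) = 710 / (4 × 1.712) = 104 nm.

104 nm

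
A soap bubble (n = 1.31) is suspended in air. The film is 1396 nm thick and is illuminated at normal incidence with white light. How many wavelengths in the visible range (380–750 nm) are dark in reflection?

5

At the upper boundary (n = 1.0 to n = 1.31) the reflected ray undergoes a half-wave phase shift.
Bottom surface (1.31 → 1.0): reflection off a lower-index medium gives no phase shift.
Net: one phase inversion between the two reflected rays.
For minimum reflection here: 2 n t = m λ.
λ = 2 n t / m = 3658 / m nm.
m=4: 914 nm (IR); m=5: 732 nm (visible); m=6: 610 nm (visible); m=7: 523 nm (visible); m=8: 457 nm (visible); m=9: 406 nm (visible); m=10: 366 nm (UV).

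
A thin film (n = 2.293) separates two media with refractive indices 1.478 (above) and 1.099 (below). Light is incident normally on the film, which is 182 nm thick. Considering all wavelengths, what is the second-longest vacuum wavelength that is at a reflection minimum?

417 nm

At the upper boundary (n = 1.478 to n = 2.293) the reflected ray undergoes a half-wave phase shift.
Bottom surface (2.293 → 1.099): reflection off a lower-index medium gives no phase shift.
Exactly one π shift → a net half-wave offset.
With one net inversion, destructive interference in reflection requires 2 n t = m λ.
λ = 2 n t / m. The second-longest wavelength is m = 2: λ = 2 × 2.293 × 182 / 2.00 = 417 nm.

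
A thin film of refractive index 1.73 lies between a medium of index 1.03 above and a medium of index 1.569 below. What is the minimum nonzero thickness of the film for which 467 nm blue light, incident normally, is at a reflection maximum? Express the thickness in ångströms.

675 Å

Top surface (1.03 → 1.73): reflection off a higher-index medium gives a half-wave phase shift.
Bottom surface (1.73 → 1.569): reflection off a lower-index medium gives no phase shift.
The two reflections differ by half a wavelength.
With one net inversion, constructive interference in reflection requires 2 n t = (m + ½) λ.
Minimum at m = 0: t = λ / (4 n) = 467 / (4 × 1.73) = 67.5 nm.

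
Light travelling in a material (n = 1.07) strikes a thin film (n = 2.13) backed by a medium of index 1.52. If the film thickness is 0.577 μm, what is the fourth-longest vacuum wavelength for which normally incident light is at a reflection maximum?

At the upper boundary (n = 1.07 to n = 2.13) the reflected ray undergoes a half-wave phase shift.
Bottom surface (2.13 → 1.52): reflection off a lower-index medium gives no phase shift.
The two reflections differ by half a wavelength.
So the condition for constructive reflection is 2 n t = (m + ½) λ.
λ = 2 n t / (m + ½). The fourth-longest wavelength is m = 3: λ = 2 × 2.13 × 577 / 3.50 = 702 nm.

702 nm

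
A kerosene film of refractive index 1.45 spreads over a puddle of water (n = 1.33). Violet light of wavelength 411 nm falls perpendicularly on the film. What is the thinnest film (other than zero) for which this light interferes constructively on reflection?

Top surface (1.0 → 1.45): reflection off a higher-index medium gives a half-wave phase shift.
At the lower boundary (n = 1.45 to n = 1.33) the reflected ray undergoes no phase shift.
The two reflections differ by half a wavelength.
So the condition for constructive reflection is 2 n t = (m + ½) λ.
Minimum at m = 0: t = λ / (4 n) = 411 / (4 × 1.45) = 70.9 nm.

70.9 nm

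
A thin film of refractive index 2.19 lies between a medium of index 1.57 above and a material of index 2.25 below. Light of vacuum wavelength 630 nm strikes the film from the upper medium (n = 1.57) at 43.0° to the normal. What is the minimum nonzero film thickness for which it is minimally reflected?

Ray reflecting at the top interface goes from n = 1.57 toward n = 2.19: a half-wave phase shift.
At the lower boundary (n = 2.19 to n = 2.25) the reflected ray undergoes a half-wave phase shift.
Net: no relative phase inversion (both shifts match).
With no net inversion, destructive interference in reflection requires 2 n t cos θ_r = (m + ½) λ.
Snell's law: 1.57 sin 43.0° = 2.19 sin θ_r → sin θ_r = 0.489, cos θ_r = 0.872.
Minimum at m = 0: t = λ / (4 n cos θ_r) = 630 / (4 × 2.19 × 0.872) = 82.4 nm.

82.4 nm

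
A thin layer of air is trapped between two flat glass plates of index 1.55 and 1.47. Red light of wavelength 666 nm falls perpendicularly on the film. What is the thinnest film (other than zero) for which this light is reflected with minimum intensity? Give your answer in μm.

0.333 μm

Top surface (1.55 → 1.0): reflection off a lower-index medium gives no phase shift.
Ray reflecting at the bottom interface goes from n = 1.0 toward n = 1.47: a half-wave phase shift.
The two reflections differ by half a wavelength.
For dark reflection here: 2 n t = m λ.
Minimum nonzero at m = 1: t = λ / (2 n) = 666 / (2 × 1.0) = 333 nm.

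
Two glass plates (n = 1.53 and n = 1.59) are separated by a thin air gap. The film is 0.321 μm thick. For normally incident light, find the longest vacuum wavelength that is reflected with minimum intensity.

Ray reflecting at the top interface goes from n = 1.53 toward n = 1.0: no phase shift.
Bottom surface (1.0 → 1.59): reflection off a higher-index medium gives a half-wave phase shift.
Exactly one π shift → a net half-wave offset.
So the condition for destructive reflection is 2 n t = m λ.
λ = 2 n t / m. The longest wavelength is m = 1: λ = 2 × 1.0 × 321 / 1.00 = 642 nm.

642 nm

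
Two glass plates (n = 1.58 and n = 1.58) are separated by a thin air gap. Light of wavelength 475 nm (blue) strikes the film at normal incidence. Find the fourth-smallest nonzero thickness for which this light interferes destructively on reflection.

At the upper boundary (n = 1.58 to n = 1.0) the reflected ray undergoes no phase shift.
At the lower boundary (n = 1.0 to n = 1.58) the reflected ray undergoes a half-wave phase shift.
The two reflections differ by half a wavelength.
For weak reflection here: 2 n t = m λ.
The fourth-smallest nonzero thickness corresponds to m = 4: t = m λ / (2 n) = 4.00 × 475 / (2 × 1.0) = 950 nm.

950 nm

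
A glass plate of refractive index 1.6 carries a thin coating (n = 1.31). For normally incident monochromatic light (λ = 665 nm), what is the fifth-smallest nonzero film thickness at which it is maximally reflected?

Top surface (1.0 → 1.31): reflection off a higher-index medium gives a half-wave phase shift.
Ray reflecting at the bottom interface goes from n = 1.31 toward n = 1.6: a half-wave phase shift.
Net: no relative phase inversion (both shifts match).
With no net inversion, constructive interference in reflection requires 2 n t = m λ.
The fifth-smallest nonzero thickness corresponds to m = 5: t = m λ / (2 n) = 5.00 × 665 / (2 × 1.31) = 1269 nm.

1269 nm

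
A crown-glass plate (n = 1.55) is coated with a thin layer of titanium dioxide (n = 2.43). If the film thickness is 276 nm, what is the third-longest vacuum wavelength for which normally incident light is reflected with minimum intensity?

447 nm

Top surface (1.0 → 2.43): reflection off a higher-index medium gives a half-wave phase shift.
Ray reflecting at the bottom interface goes from n = 2.43 toward n = 1.55: no phase shift.
Exactly one π shift → a net half-wave offset.
So the condition for destructive reflection is 2 n t = m λ.
λ = 2 n t / m. The third-longest wavelength is m = 3: λ = 2 × 2.43 × 276 / 3.00 = 447 nm.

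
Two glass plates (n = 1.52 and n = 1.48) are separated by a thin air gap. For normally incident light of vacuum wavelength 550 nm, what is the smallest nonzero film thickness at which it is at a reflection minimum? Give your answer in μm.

0.275 μm

At the upper boundary (n = 1.52 to n = 1.0) the reflected ray undergoes no phase shift.
Bottom surface (1.0 → 1.48): reflection off a higher-index medium gives a half-wave phase shift.
Exactly one π shift → a net half-wave offset.
So the condition for destructive reflection is 2 n t = m λ.
The smallest nonzero thickness corresponds to m = 1: t = m λ / (2 n) = 1.00 × 550 / (2 × 1.0) = 275 nm.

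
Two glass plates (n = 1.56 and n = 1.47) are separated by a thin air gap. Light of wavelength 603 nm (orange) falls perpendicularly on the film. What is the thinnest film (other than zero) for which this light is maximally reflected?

151 nm

Ray reflecting at the top interface goes from n = 1.56 toward n = 1.0: no phase shift.
Bottom surface (1.0 → 1.47): reflection off a higher-index medium gives a half-wave phase shift.
Net: one phase inversion between the two reflected rays.
With one net inversion, constructive interference in reflection requires 2 n t = (m + ½) λ.
Minimum at m = 0: t = λ / (4 n) = 603 / (4 × 1.0) = 151 nm.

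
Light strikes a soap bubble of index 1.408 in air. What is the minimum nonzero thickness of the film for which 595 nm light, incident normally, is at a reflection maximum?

106 nm

Ray reflecting at the top interface goes from n = 1.0 toward n = 1.408: a half-wave phase shift.
Ray reflecting at the bottom interface goes from n = 1.408 toward n = 1.0: no phase shift.
Exactly one π shift → a net half-wave offset.
So the condition for constructive reflection is 2 n t = (m + ½) λ.
Minimum at m = 0: t = λ / (4 n) = 595 / (4 × 1.408) = 106 nm.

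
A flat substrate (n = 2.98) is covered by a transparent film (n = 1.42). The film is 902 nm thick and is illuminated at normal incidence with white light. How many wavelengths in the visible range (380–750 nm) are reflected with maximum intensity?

3

Ray reflecting at the top interface goes from n = 1.0 toward n = 1.42: a half-wave phase shift.
Ray reflecting at the bottom interface goes from n = 1.42 toward n = 2.98: a half-wave phase shift.
Zero or two π shifts → no net half-wave offset.
With no net inversion, constructive interference in reflection requires 2 n t = m λ.
λ = 2 n t / m = 2562 / m nm.
m=3: 854 nm (IR); m=4: 640 nm (visible); m=5: 512 nm (visible); m=6: 427 nm (visible); m=7: 366 nm (UV).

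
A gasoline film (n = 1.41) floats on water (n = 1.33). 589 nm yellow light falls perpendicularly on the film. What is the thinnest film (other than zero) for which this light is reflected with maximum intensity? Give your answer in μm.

At the upper boundary (n = 1.0 to n = 1.41) the reflected ray undergoes a half-wave phase shift.
Bottom surface (1.41 → 1.33): reflection off a lower-index medium gives no phase shift.
The two reflections differ by half a wavelength.
So the condition for constructive reflection is 2 n t = (m + ½) λ.
Minimum at m = 0: t = λ / (4 n) = 589 / (4 × 1.41) = 104 nm.

0.104 μm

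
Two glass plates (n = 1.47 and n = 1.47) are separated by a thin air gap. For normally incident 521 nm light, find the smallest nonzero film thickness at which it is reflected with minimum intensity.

At the upper boundary (n = 1.47 to n = 1.0) the reflected ray undergoes no phase shift.
Bottom surface (1.0 → 1.47): reflection off a higher-index medium gives a half-wave phase shift.
Exactly one π shift → a net half-wave offset.
So the condition for destructive reflection is 2 n t = m λ.
Minimum nonzero at m = 1: t = λ / (2 n) = 521 / (2 × 1.0) = 261 nm.

261 nm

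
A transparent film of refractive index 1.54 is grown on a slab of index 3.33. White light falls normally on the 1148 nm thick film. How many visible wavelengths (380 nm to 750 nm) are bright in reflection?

Top surface (1.0 → 1.54): reflection off a higher-index medium gives a half-wave phase shift.
Bottom surface (1.54 → 3.33): reflection off a higher-index medium gives a half-wave phase shift.
Zero or two π shifts → no net half-wave offset.
So the condition for constructive reflection is 2 n t = m λ.
λ = 2 n t / m = 3536 / m nm.
m=4: 884 nm (IR); m=5: 707 nm (visible); m=6: 589 nm (visible); m=7: 505 nm (visible); m=8: 442 nm (visible); m=9: 393 nm (visible); m=10: 354 nm (UV).

5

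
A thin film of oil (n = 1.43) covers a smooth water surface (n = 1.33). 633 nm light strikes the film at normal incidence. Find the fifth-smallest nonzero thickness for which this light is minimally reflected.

1107 nm

Ray reflecting at the top interface goes from n = 1.0 toward n = 1.43: a half-wave phase shift.
Ray reflecting at the bottom interface goes from n = 1.43 toward n = 1.33: no phase shift.
Net: one phase inversion between the two reflected rays.
With one net inversion, destructive interference in reflection requires 2 n t = m λ.
The fifth-smallest nonzero thickness corresponds to m = 5: t = m λ / (2 n) = 5.00 × 633 / (2 × 1.43) = 1107 nm.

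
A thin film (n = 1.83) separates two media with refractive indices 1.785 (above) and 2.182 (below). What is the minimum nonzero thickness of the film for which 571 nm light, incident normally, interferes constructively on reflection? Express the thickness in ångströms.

Top surface (1.785 → 1.83): reflection off a higher-index medium gives a half-wave phase shift.
Bottom surface (1.83 → 2.182): reflection off a higher-index medium gives a half-wave phase shift.
The two reflections carry the same phase change, so no net offset.
With no net inversion, constructive interference in reflection requires 2 n t = m λ.
Minimum nonzero at m = 1: t = λ / (2 n) = 571 / (2 × 1.83) = 156 nm.

1560 Å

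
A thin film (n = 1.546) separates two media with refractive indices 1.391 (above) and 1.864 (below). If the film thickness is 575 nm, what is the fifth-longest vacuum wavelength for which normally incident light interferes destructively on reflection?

Top surface (1.391 → 1.546): reflection off a higher-index medium gives a half-wave phase shift.
Ray reflecting at the bottom interface goes from n = 1.546 toward n = 1.864: a half-wave phase shift.
Net: no relative phase inversion (both shifts match).
For weak reflection here: 2 n t = (m + ½) λ.
λ = 2 n t / (m + ½). The fifth-longest wavelength is m = 4: λ = 2 × 1.546 × 575 / 4.50 = 395 nm.

395 nm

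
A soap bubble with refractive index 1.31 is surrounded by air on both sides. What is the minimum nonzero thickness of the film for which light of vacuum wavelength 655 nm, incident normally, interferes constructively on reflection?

125 nm

At the upper boundary (n = 1.0 to n = 1.31) the reflected ray undergoes a half-wave phase shift.
At the lower boundary (n = 1.31 to n = 1.0) the reflected ray undergoes no phase shift.
Exactly one π shift → a net half-wave offset.
With one net inversion, constructive interference in reflection requires 2 n t = (m + ½) λ.
Minimum at m = 0: t = λ / (4 n) = 655 / (4 × 1.31) = 125 nm.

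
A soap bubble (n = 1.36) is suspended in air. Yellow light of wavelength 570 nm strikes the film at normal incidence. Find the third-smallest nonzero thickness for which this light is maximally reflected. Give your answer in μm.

0.524 μm

At the upper boundary (n = 1.0 to n = 1.36) the reflected ray undergoes a half-wave phase shift.
At the lower boundary (n = 1.36 to n = 1.0) the reflected ray undergoes no phase shift.
Exactly one π shift → a net half-wave offset.
For bright reflection here: 2 n t = (m + ½) λ.
The third-smallest nonzero thickness corresponds to m = 2: t = (m + ½) λ / (2 n) = 2.50 × 570 / (2 × 1.36) = 524 nm.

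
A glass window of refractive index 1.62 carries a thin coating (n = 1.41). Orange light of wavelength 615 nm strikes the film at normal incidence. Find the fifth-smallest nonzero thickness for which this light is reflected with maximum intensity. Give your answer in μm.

Ray reflecting at the top interface goes from n = 1.0 toward n = 1.41: a half-wave phase shift.
Ray reflecting at the bottom interface goes from n = 1.41 toward n = 1.62: a half-wave phase shift.
The two reflections carry the same phase change, so no net offset.
So the condition for constructive reflection is 2 n t = m λ.
The fifth-smallest nonzero thickness corresponds to m = 5: t = m λ / (2 n) = 5.00 × 615 / (2 × 1.41) = 1090 nm.

1.09 μm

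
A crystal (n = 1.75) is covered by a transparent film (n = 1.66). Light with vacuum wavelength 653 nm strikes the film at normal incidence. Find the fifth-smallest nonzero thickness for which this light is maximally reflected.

983 nm

Ray reflecting at the top interface goes from n = 1.0 toward n = 1.66: a half-wave phase shift.
Bottom surface (1.66 → 1.75): reflection off a higher-index medium gives a half-wave phase shift.
The two reflections carry the same phase change, so no net offset.
For strong reflection here: 2 n t = m λ.
The fifth-smallest nonzero thickness corresponds to m = 5: t = m λ / (2 n) = 5.00 × 653 / (2 × 1.66) = 983 nm.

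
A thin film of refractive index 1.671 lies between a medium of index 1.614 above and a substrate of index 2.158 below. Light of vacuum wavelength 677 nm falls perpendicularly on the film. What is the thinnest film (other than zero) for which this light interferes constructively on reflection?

Top surface (1.614 → 1.671): reflection off a higher-index medium gives a half-wave phase shift.
Bottom surface (1.671 → 2.158): reflection off a higher-index medium gives a half-wave phase shift.
The two reflections carry the same phase change, so no net offset.
So the condition for constructive reflection is 2 n t = m λ.
Minimum nonzero at m = 1: t = λ / (2 n) = 677 / (2 × 1.671) = 203 nm.

203 nm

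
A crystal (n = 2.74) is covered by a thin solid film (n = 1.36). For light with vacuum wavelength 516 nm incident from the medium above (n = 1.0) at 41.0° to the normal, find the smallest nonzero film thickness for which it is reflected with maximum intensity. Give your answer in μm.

At the upper boundary (n = 1.0 to n = 1.36) the reflected ray undergoes a half-wave phase shift.
At the lower boundary (n = 1.36 to n = 2.74) the reflected ray undergoes a half-wave phase shift.
Zero or two π shifts → no net half-wave offset.
For maximum reflection here: 2 n t cos θ_r = m λ.
Snell's law: 1.0 sin 41.0° = 1.36 sin θ_r → sin θ_r = 0.482, cos θ_r = 0.876.
Minimum nonzero at m = 1: t = λ / (2 n cos θ_r) = 516 / (2 × 1.36 × 0.876) = 217 nm.

0.217 μm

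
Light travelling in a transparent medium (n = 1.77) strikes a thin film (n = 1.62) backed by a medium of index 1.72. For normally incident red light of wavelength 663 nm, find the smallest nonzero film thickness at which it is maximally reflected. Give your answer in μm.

0.102 μm

Top surface (1.77 → 1.62): reflection off a lower-index medium gives no phase shift.
Ray reflecting at the bottom interface goes from n = 1.62 toward n = 1.72: a half-wave phase shift.
The two reflections differ by half a wavelength.
For bright reflection here: 2 n t = (m + ½) λ.
Minimum at m = 0: t = λ / (4 n) = 663 / (4 × 1.62) = 102 nm.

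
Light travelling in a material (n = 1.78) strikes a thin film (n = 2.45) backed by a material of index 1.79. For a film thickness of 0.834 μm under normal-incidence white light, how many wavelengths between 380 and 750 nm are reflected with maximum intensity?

Ray reflecting at the top interface goes from n = 1.78 toward n = 2.45: a half-wave phase shift.
At the lower boundary (n = 2.45 to n = 1.79) the reflected ray undergoes no phase shift.
Net: one phase inversion between the two reflected rays.
So the condition for constructive reflection is 2 n t = (m + ½) λ.
λ = 2 n t / (m + ½) = 4087 / (m + ½) nm.
m=4: 908 nm (IR); m=5: 743 nm (visible); m=6: 629 nm (visible); m=7: 545 nm (visible); m=8: 481 nm (visible); m=9: 430 nm (visible); m=10: 389 nm (visible); m=11: 355 nm (UV).

6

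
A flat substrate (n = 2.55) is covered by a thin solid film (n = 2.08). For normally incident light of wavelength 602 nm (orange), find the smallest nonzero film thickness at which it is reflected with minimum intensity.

72.4 nm

At the upper boundary (n = 1.0 to n = 2.08) the reflected ray undergoes a half-wave phase shift.
Bottom surface (2.08 → 2.55): reflection off a higher-index medium gives a half-wave phase shift.
The two reflections carry the same phase change, so no net offset.
With no net inversion, destructive interference in reflection requires 2 n t = (m + ½) λ.
Minimum at m = 0: t = λ / (4 n) = 602 / (4 × 2.08) = 72.4 nm.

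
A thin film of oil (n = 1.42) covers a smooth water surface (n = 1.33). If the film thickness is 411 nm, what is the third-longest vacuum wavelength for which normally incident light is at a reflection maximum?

467 nm

Ray reflecting at the top interface goes from n = 1.0 toward n = 1.42: a half-wave phase shift.
Ray reflecting at the bottom interface goes from n = 1.42 toward n = 1.33: no phase shift.
Exactly one π shift → a net half-wave offset.
For bright reflection here: 2 n t = (m + ½) λ.
λ = 2 n t / (m + ½). The third-longest wavelength is m = 2: λ = 2 × 1.42 × 411 / 2.50 = 467 nm.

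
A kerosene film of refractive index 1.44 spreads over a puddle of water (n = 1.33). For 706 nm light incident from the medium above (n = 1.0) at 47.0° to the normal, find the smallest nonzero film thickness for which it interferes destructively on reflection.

At the upper boundary (n = 1.0 to n = 1.44) the reflected ray undergoes a half-wave phase shift.
At the lower boundary (n = 1.44 to n = 1.33) the reflected ray undergoes no phase shift.
The two reflections differ by half a wavelength.
For weak reflection here: 2 n t cos θ_r = m λ.
Snell's law: 1.0 sin 47.0° = 1.44 sin θ_r → sin θ_r = 0.508, cos θ_r = 0.861.
Minimum nonzero at m = 1: t = λ / (2 n cos θ_r) = 706 / (2 × 1.44 × 0.861) = 285 nm.

285 nm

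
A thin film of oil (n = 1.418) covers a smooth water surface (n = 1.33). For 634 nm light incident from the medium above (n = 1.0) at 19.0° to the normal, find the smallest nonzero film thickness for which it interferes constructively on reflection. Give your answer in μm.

At the upper boundary (n = 1.0 to n = 1.418) the reflected ray undergoes a half-wave phase shift.
Ray reflecting at the bottom interface goes from n = 1.418 toward n = 1.33: no phase shift.
Net: one phase inversion between the two reflected rays.
For bright reflection here: 2 n t cos θ_r = (m + ½) λ.
Snell's law: 1.0 sin 19.0° = 1.418 sin θ_r → sin θ_r = 0.230, cos θ_r = 0.973.
Minimum at m = 0: t = λ / (4 n cos θ_r) = 634 / (4 × 1.418 × 0.973) = 115 nm.

0.115 μm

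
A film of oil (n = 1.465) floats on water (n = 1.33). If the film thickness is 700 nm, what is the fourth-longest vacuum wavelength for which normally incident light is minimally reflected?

513 nm

At the upper boundary (n = 1.0 to n = 1.465) the reflected ray undergoes a half-wave phase shift.
Bottom surface (1.465 → 1.33): reflection off a lower-index medium gives no phase shift.
The two reflections differ by half a wavelength.
So the condition for destructive reflection is 2 n t = m λ.
λ = 2 n t / m. The fourth-longest wavelength is m = 4: λ = 2 × 1.465 × 700 / 4.00 = 513 nm.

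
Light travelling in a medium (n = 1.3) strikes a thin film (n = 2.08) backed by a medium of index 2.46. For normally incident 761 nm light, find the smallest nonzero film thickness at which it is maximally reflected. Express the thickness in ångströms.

1829 Å

Ray reflecting at the top interface goes from n = 1.3 toward n = 2.08: a half-wave phase shift.
At the lower boundary (n = 2.08 to n = 2.46) the reflected ray undergoes a half-wave phase shift.
The two reflections carry the same phase change, so no net offset.
For strong reflection here: 2 n t = m λ.
Minimum nonzero at m = 1: t = λ / (2 n) = 761 / (2 × 2.08) = 183 nm.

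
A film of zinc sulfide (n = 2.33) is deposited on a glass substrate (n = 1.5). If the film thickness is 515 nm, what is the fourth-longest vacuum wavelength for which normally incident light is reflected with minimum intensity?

600 nm

Ray reflecting at the top interface goes from n = 1.0 toward n = 2.33: a half-wave phase shift.
Bottom surface (2.33 → 1.5): reflection off a lower-index medium gives no phase shift.
Exactly one π shift → a net half-wave offset.
For weak reflection here: 2 n t = m λ.
λ = 2 n t / m. The fourth-longest wavelength is m = 4: λ = 2 × 2.33 × 515 / 4.00 = 600 nm.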